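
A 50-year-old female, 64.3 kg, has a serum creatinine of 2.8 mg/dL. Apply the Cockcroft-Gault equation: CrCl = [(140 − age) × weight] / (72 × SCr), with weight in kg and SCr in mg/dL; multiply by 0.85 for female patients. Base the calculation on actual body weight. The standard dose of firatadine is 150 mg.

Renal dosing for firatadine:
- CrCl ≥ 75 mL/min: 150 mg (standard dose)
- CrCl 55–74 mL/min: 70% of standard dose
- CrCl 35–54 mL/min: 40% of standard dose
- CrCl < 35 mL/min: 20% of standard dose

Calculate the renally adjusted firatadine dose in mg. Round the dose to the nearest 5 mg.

30 mg

CrCl = (140 − 50) × 64.3 / (72 × 2.8) × 0.85 = 5787.0 / 201.60 × 0.85 ≈ 24.4 mL/min
CrCl ≈ 24 mL/min → bracket < 35 mL/min.
20% of 150 mg = 30 mg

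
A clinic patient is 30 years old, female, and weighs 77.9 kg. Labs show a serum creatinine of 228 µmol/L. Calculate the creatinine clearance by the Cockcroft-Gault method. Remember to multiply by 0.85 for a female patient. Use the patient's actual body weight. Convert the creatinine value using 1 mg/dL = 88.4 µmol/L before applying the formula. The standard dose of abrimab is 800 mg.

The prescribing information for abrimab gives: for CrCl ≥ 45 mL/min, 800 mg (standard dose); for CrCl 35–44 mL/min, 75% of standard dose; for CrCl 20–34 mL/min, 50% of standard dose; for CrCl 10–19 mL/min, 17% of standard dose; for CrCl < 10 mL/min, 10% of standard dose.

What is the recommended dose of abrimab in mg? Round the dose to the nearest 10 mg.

SCr = 228 / 88.4 = 2.579 mg/dL
CrCl = (140 − 30) × 77.9 / (72 × 2.579) × 0.85 = 8569.0 / 185.69 × 0.85 ≈ 39.2 mL/min
CrCl ≈ 39 mL/min → bracket 35–44 mL/min.
75% of 800 mg = 600 mg

600 mg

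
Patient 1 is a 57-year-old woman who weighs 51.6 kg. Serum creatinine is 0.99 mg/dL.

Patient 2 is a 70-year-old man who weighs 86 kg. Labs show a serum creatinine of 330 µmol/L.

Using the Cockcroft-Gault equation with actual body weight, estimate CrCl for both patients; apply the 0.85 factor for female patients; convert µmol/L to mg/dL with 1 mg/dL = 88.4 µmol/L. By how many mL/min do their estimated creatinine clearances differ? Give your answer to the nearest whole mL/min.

29 mL/min

Patient 1: CrCl = (140 − 57) × 51.6 / (72 × 0.99) × 0.85 = 4282.8 / 71.28 × 0.85 ≈ 51.1 mL/min
Patient 2: SCr = 330 / 88.4 = 3.733 mg/dL
Patient 2: CrCl = (140 − 70) × 86 / (72 × 3.733) = 6020.0 / 268.78 ≈ 22.4 mL/min
|51.1 − 22.4| = 28.7 mL/min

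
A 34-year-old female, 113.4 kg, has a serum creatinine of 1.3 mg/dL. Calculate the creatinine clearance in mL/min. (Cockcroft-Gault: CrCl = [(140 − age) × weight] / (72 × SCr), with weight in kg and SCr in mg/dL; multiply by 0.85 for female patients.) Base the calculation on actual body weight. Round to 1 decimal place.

109.2 mL/min

CrCl = (140 − 34) × 113.4 / (72 × 1.3) × 0.85 = 12020.4 / 93.60 × 0.85 ≈ 109.2 mL/min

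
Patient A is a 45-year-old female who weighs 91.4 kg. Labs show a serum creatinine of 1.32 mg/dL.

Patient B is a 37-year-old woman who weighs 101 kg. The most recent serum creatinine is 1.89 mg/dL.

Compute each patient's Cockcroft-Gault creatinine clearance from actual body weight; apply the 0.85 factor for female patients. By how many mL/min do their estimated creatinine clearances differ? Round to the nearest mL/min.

13 mL/min

Patient A: CrCl = (140 − 45) × 91.4 / (72 × 1.32) × 0.85 = 8683.0 / 95.04 × 0.85 ≈ 77.7 mL/min
Patient B: CrCl = (140 − 37) × 101 / (72 × 1.89) × 0.85 = 10403.0 / 136.08 × 0.85 ≈ 65.0 mL/min
|77.7 − 65.0| = 12.7 mL/min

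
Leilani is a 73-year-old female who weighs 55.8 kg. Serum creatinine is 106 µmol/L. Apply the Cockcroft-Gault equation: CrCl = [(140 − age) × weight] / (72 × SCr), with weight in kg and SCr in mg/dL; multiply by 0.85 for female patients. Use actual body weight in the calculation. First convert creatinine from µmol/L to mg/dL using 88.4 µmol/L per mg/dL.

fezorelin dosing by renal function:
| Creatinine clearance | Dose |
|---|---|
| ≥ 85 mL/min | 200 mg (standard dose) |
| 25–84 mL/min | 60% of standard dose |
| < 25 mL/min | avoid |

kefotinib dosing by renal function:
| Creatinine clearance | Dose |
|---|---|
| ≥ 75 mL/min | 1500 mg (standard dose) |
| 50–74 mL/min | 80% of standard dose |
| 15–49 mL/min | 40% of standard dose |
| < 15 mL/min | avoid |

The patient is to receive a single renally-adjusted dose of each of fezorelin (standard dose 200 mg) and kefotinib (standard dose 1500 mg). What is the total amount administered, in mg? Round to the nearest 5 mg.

SCr = 106 / 88.4 = 1.199 mg/dL
CrCl = (140 − 73) × 55.8 / (72 × 1.199) × 0.85 = 3738.6 / 86.33 × 0.85 ≈ 36.8 mL/min
CrCl ≈ 37 mL/min.
fezorelin: 25–84 mL/min → 60% of 200 mg = 120 mg.
kefotinib: 15–49 mL/min → 40% of 1500 mg = 600 mg.
Total = 120 + 600 = 720 mg.

720 mg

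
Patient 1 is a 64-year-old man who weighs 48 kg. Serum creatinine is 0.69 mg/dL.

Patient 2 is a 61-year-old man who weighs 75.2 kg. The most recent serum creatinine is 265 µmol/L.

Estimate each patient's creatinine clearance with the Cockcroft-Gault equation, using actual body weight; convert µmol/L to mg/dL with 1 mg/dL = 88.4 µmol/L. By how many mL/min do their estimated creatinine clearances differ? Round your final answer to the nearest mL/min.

46 mL/min

Patient 1: CrCl = (140 − 64) × 48 / (72 × 0.69) = 3648.0 / 49.68 ≈ 73.4 mL/min
Patient 2: SCr = 265 / 88.4 = 2.998 mg/dL
Patient 2: CrCl = (140 − 61) × 75.2 / (72 × 2.998) = 5940.8 / 215.86 ≈ 27.5 mL/min
|73.4 − 27.5| = 45.9 mL/min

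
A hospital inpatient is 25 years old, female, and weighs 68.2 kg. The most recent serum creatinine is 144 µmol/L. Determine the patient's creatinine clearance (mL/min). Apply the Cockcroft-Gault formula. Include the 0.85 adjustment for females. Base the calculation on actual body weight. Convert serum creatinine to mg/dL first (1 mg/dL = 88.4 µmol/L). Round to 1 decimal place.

56.8 mL/min

SCr = 144 / 88.4 = 1.629 mg/dL
CrCl = (140 − 25) × 68.2 / (72 × 1.629) × 0.85 = 7843.0 / 117.29 × 0.85 ≈ 56.8 mL/min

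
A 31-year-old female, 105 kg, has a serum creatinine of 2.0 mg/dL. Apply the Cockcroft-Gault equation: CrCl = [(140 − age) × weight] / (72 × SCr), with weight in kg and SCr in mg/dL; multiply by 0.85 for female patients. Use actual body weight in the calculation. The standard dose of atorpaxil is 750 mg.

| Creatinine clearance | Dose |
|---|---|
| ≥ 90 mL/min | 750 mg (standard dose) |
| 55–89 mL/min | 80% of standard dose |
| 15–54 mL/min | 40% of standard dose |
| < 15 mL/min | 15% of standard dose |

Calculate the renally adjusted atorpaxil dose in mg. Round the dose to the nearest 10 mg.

CrCl = (140 − 31) × 105 / (72 × 2) × 0.85 = 11445.0 / 144.00 × 0.85 ≈ 67.6 mL/min
CrCl ≈ 68 mL/min → bracket 55–89 mL/min.
80% of 750 mg = 600 mg

600 mg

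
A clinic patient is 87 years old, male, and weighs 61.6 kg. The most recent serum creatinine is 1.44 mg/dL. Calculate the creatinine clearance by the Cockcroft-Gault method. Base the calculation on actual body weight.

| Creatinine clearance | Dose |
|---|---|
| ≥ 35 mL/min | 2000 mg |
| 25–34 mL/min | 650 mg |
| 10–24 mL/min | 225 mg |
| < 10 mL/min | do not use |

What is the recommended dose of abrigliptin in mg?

CrCl = (140 − 87) × 61.6 / (72 × 1.44) = 3264.8 / 103.68 ≈ 31.5 mL/min
CrCl ≈ 31 mL/min → bracket 25–34 mL/min.
Dose for this bracket: 650 mg.

650 mg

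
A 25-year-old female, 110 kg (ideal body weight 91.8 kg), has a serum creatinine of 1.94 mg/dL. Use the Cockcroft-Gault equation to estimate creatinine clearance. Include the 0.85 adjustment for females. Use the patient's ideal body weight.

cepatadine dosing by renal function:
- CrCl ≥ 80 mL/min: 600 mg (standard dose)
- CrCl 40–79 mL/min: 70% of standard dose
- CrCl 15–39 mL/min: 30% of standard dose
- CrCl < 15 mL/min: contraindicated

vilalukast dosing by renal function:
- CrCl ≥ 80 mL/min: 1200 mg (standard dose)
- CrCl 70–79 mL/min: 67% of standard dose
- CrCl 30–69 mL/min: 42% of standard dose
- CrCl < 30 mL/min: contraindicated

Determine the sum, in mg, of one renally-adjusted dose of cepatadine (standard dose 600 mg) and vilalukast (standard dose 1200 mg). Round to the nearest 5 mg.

925 mg

CrCl = (140 − 25) × 91.8 / (72 × 1.94) × 0.85 = 10557.0 / 139.68 × 0.85 ≈ 64.2 mL/min
CrCl ≈ 64 mL/min.
cepatadine: 40–79 mL/min → 70% of 600 mg = 420 mg.
vilalukast: 30–69 mL/min → 42% of 1200 mg = 504 mg.
Total = 420 + 504 = 924 mg.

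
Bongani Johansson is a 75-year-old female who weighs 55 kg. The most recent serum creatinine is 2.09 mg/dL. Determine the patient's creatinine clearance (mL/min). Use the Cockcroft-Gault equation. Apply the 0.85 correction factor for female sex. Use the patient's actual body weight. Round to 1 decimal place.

CrCl = (140 − 75) × 55 / (72 × 2.09) × 0.85 = 3575.0 / 150.48 × 0.85 ≈ 20.2 mL/min

20.2 mL/min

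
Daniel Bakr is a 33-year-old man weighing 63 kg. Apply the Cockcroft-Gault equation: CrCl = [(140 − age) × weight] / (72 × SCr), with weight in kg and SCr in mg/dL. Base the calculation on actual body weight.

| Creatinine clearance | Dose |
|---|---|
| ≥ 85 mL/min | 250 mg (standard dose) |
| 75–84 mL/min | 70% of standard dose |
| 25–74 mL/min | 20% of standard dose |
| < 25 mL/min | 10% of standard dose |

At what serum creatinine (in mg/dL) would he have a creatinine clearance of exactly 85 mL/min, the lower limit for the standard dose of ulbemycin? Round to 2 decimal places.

1.10 mg/dL

Standard dose requires CrCl ≥ 85 mL/min.
Set (140 − 33) × 63 / (72 × SCr) = 85
SCr = (140 − 33) × 63 / (72 × 85) = 1.101 mg/dL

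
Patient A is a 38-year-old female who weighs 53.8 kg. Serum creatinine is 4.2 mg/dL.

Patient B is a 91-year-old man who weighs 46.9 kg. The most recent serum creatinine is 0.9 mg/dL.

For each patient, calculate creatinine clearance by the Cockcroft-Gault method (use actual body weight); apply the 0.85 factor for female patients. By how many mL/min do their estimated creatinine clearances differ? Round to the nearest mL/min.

20 mL/min

Patient A: CrCl = (140 − 38) × 53.8 / (72 × 4.2) × 0.85 = 5487.6 / 302.40 × 0.85 ≈ 15.4 mL/min
Patient B: CrCl = (140 − 91) × 46.9 / (72 × 0.9) = 2298.1 / 64.80 ≈ 35.5 mL/min
|15.4 − 35.5| = 20.1 mL/min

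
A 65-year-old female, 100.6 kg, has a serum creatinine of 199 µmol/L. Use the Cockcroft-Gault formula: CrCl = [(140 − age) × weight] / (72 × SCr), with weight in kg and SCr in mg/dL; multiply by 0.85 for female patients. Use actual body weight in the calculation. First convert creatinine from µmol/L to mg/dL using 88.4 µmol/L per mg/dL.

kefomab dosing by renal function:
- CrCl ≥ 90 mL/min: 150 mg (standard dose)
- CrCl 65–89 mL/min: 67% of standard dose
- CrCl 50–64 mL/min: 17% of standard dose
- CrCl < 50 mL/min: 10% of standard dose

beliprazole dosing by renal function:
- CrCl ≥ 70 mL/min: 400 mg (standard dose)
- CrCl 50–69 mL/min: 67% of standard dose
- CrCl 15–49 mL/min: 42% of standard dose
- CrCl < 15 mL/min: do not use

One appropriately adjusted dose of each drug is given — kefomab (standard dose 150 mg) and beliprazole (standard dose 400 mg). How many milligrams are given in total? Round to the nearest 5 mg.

185 mg

SCr = 199 / 88.4 = 2.251 mg/dL
CrCl = (140 − 65) × 100.6 / (72 × 2.251) × 0.85 = 7545.0 / 162.07 × 0.85 ≈ 39.6 mL/min
CrCl ≈ 40 mL/min.
kefomab: < 50 mL/min → 10% of 150 mg = 15 mg.
beliprazole: 15–49 mL/min → 42% of 400 mg = 168 mg.
Total = 15 + 168 = 183 mg.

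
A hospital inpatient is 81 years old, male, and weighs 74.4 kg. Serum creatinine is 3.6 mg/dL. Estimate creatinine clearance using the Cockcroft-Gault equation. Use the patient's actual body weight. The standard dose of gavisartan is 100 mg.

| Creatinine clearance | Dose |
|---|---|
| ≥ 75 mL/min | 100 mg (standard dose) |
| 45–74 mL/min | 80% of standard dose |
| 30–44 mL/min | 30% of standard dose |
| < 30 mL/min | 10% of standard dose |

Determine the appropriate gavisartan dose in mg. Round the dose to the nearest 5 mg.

10 mg

CrCl = (140 − 81) × 74.4 / (72 × 3.6) = 4389.6 / 259.20 ≈ 16.9 mL/min
CrCl ≈ 17 mL/min → bracket < 30 mL/min.
10% of 100 mg = 10 mg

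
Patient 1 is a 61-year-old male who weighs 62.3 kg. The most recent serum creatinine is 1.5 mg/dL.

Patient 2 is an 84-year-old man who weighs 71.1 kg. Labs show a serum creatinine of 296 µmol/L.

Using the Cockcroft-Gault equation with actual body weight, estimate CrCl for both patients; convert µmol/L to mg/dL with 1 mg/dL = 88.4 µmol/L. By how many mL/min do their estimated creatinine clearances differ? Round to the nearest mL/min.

Patient 1: CrCl = (140 − 61) × 62.3 / (72 × 1.5) = 4921.7 / 108.00 ≈ 45.6 mL/min
Patient 2: SCr = 296 / 88.4 = 3.348 mg/dL
Patient 2: CrCl = (140 − 84) × 71.1 / (72 × 3.348) = 3981.6 / 241.06 ≈ 16.5 mL/min
|45.6 − 16.5| = 29.1 mL/min

29 mL/min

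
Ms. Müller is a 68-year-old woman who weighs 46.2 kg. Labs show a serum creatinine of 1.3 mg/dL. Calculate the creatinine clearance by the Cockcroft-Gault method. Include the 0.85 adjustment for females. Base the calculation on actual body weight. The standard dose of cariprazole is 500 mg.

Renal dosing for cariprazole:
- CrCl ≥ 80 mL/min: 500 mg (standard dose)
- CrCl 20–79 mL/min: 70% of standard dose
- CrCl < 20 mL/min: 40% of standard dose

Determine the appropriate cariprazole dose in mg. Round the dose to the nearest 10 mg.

350 mg

CrCl = (140 − 68) × 46.2 / (72 × 1.3) × 0.85 = 3326.4 / 93.60 × 0.85 ≈ 30.2 mL/min
CrCl ≈ 30 mL/min → bracket 20–79 mL/min.
70% of 500 mg = 350 mg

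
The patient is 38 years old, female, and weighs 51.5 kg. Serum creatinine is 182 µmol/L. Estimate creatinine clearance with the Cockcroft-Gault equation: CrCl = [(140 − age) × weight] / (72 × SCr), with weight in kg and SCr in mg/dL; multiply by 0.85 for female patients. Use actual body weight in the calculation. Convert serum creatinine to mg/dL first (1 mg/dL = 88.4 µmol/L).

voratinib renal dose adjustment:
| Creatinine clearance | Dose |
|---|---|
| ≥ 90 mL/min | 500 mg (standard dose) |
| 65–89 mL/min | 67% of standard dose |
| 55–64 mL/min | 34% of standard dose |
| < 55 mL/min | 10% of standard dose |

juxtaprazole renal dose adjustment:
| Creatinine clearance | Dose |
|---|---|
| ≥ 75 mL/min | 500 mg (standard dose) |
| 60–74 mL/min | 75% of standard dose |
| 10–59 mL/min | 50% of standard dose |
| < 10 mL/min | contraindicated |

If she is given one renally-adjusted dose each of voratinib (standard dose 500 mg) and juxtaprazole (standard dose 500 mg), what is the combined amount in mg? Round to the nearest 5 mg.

300 mg

SCr = 182 / 88.4 = 2.059 mg/dL
CrCl = (140 − 38) × 51.5 / (72 × 2.059) × 0.85 = 5253.0 / 148.25 × 0.85 ≈ 30.1 mL/min
CrCl ≈ 30 mL/min.
voratinib: < 55 mL/min → 10% of 500 mg = 50 mg.
juxtaprazole: 10–59 mL/min → 50% of 500 mg = 250 mg.
Total = 50 + 250 = 300 mg.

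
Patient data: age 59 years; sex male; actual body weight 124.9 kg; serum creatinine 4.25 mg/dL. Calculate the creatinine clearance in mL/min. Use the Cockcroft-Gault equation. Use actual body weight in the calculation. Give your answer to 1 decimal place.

CrCl = (140 − 59) × 124.9 / (72 × 4.25) = 10116.9 / 306.00 ≈ 33.1 mL/min

33.1 mL/min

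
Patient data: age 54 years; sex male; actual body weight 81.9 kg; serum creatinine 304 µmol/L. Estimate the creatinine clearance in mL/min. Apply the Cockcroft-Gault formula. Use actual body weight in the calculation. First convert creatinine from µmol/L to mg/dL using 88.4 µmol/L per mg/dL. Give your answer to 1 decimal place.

28.4 mL/min

SCr = 304 / 88.4 = 3.439 mg/dL
CrCl = (140 − 54) × 81.9 / (72 × 3.439) = 7043.4 / 247.61 ≈ 28.4 mL/min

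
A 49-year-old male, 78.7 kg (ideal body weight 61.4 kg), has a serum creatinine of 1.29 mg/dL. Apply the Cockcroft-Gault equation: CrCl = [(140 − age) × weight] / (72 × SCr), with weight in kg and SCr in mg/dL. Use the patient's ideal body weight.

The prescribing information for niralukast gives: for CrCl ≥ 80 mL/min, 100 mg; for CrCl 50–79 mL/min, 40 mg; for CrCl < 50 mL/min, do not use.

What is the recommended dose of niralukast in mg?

40 mg

CrCl = (140 − 49) × 61.4 / (72 × 1.29) = 5587.4 / 92.88 ≈ 60.2 mL/min
CrCl ≈ 60 mL/min → bracket 50–79 mL/min.
Dose for this bracket: 40 mg.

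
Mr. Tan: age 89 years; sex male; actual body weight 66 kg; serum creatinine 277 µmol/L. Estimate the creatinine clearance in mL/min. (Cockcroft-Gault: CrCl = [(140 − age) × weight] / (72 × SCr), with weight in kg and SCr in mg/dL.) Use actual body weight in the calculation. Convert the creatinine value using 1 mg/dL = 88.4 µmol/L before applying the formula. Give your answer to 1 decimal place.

14.9 mL/min

SCr = 277 / 88.4 = 3.133 mg/dL
CrCl = (140 − 89) × 66 / (72 × 3.133) = 3366.0 / 225.58 ≈ 14.9 mL/min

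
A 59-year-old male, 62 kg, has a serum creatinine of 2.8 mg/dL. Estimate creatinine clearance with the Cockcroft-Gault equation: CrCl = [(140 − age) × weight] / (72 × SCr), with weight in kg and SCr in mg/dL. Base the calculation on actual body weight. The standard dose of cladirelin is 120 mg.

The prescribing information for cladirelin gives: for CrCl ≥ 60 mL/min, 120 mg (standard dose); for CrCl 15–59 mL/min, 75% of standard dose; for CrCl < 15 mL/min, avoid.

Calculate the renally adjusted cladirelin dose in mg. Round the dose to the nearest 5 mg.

90 mg

CrCl = (140 − 59) × 62 / (72 × 2.8) = 5022.0 / 201.60 ≈ 24.9 mL/min
CrCl ≈ 25 mL/min → bracket 15–59 mL/min.
75% of 120 mg = 90 mg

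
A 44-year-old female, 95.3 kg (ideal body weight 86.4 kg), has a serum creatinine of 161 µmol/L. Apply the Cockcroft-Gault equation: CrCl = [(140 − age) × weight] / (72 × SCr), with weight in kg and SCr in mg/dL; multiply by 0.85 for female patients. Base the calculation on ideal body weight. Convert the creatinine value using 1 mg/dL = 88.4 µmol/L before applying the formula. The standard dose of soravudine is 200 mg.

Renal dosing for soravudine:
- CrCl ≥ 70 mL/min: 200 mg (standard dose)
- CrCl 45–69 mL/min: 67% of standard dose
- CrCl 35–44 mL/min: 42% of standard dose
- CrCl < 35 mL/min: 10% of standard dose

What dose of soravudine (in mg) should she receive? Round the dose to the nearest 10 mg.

130 mg

SCr = 161 / 88.4 = 1.821 mg/dL
CrCl = (140 − 44) × 86.4 / (72 × 1.821) × 0.85 = 8294.4 / 131.11 × 0.85 ≈ 53.8 mL/min
CrCl ≈ 54 mL/min → bracket 45–69 mL/min.
67% of 200 mg = 134 mg → 130 mg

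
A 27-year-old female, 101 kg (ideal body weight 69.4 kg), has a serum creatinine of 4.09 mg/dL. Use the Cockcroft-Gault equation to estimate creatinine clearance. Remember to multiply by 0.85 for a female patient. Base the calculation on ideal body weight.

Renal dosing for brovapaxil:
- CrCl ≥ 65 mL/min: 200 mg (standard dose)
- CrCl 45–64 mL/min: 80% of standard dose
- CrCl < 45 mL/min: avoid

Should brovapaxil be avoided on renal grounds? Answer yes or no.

CrCl = (140 − 27) × 69.4 / (72 × 4.09) × 0.85 = 7842.2 / 294.48 × 0.85 ≈ 22.6 mL/min
CrCl ≈ 23 mL/min, which is < 45 mL/min.

yes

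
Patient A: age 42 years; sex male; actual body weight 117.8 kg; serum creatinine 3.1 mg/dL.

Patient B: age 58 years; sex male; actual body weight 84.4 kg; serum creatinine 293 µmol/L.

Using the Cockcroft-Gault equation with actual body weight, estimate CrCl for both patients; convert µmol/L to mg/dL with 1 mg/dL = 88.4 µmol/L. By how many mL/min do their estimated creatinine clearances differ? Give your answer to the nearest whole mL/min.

Patient A: CrCl = (140 − 42) × 117.8 / (72 × 3.1) = 11544.4 / 223.20 ≈ 51.7 mL/min
Patient B: SCr = 293 / 88.4 = 3.314 mg/dL
Patient B: CrCl = (140 − 58) × 84.4 / (72 × 3.314) = 6920.8 / 238.61 ≈ 29.0 mL/min
|51.7 − 29.0| = 22.7 mL/min

23 mL/min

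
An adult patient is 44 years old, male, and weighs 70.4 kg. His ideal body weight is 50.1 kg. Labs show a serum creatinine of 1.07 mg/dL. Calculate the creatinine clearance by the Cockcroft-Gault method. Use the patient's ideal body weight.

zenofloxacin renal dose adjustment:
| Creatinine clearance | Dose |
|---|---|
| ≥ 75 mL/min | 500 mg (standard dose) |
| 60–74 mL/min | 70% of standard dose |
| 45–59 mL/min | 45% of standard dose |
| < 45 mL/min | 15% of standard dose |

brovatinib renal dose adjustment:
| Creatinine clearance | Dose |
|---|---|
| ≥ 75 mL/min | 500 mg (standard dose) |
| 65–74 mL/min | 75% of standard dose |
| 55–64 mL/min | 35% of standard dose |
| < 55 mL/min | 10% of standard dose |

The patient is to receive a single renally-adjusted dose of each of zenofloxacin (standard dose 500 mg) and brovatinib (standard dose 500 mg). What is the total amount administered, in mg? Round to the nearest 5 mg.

CrCl = (140 − 44) × 50.1 / (72 × 1.07) = 4809.6 / 77.04 ≈ 62.4 mL/min
CrCl ≈ 62 mL/min.
zenofloxacin: 60–74 mL/min → 70% of 500 mg = 350 mg.
brovatinib: 55–64 mL/min → 35% of 500 mg = 175 mg.
Total = 350 + 175 = 525 mg.

525 mg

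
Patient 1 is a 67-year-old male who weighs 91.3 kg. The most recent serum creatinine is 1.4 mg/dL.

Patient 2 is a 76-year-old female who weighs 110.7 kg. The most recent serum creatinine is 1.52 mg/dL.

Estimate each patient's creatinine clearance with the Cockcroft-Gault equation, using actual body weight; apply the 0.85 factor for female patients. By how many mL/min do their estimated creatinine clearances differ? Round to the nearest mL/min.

11 mL/min

Patient 1: CrCl = (140 − 67) × 91.3 / (72 × 1.4) = 6664.9 / 100.80 ≈ 66.1 mL/min
Patient 2: CrCl = (140 − 76) × 110.7 / (72 × 1.52) × 0.85 = 7084.8 / 109.44 × 0.85 ≈ 55.0 mL/min
|66.1 − 55.0| = 11.1 mL/min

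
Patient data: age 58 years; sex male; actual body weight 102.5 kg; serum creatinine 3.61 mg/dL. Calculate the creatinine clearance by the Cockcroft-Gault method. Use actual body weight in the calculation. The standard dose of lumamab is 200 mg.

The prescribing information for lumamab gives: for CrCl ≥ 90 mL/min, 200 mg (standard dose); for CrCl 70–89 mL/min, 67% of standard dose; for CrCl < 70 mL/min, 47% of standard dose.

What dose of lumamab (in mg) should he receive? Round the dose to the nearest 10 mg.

90 mg

CrCl = (140 − 58) × 102.5 / (72 × 3.61) = 8405.0 / 259.92 ≈ 32.3 mL/min
CrCl ≈ 32 mL/min → bracket < 70 mL/min.
47% of 200 mg = 94 mg → 90 mg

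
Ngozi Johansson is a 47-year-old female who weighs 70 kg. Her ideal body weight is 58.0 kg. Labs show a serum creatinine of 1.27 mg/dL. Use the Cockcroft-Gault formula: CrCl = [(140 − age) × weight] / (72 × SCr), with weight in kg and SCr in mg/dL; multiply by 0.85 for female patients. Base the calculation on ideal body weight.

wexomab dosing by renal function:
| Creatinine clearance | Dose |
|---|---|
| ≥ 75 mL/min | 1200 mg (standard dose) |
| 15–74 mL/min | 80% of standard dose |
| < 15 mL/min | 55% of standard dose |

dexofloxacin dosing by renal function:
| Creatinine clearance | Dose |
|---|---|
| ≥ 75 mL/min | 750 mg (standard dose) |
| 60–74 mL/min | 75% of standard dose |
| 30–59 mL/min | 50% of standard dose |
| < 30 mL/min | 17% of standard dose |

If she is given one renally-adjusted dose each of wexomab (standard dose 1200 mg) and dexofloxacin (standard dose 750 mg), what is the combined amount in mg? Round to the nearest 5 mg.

1335 mg

CrCl = (140 − 47) × 58 / (72 × 1.27) × 0.85 = 5394.0 / 91.44 × 0.85 ≈ 50.1 mL/min
CrCl ≈ 50 mL/min.
wexomab: 15–74 mL/min → 80% of 1200 mg = 960 mg.
dexofloxacin: 30–59 mL/min → 50% of 750 mg = 375 mg.
Total = 960 + 375 = 1335 mg.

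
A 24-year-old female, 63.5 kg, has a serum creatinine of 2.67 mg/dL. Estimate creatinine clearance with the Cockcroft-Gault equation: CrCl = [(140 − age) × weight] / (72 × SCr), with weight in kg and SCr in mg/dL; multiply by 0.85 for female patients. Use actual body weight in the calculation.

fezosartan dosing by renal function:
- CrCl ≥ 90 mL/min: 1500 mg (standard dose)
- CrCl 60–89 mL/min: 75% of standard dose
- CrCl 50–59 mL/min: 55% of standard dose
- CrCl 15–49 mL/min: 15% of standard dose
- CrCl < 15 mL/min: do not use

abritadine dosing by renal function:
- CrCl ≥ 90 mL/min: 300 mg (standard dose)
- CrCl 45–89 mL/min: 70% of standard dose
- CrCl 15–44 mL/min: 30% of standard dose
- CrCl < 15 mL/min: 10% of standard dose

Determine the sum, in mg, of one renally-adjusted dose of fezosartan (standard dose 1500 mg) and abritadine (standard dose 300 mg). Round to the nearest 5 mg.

315 mg

CrCl = (140 − 24) × 63.5 / (72 × 2.67) × 0.85 = 7366.0 / 192.24 × 0.85 ≈ 32.6 mL/min
CrCl ≈ 33 mL/min.
fezosartan: 15–49 mL/min → 15% of 1500 mg = 225 mg.
abritadine: 15–44 mL/min → 30% of 300 mg = 90 mg.
Total = 225 + 90 = 315 mg.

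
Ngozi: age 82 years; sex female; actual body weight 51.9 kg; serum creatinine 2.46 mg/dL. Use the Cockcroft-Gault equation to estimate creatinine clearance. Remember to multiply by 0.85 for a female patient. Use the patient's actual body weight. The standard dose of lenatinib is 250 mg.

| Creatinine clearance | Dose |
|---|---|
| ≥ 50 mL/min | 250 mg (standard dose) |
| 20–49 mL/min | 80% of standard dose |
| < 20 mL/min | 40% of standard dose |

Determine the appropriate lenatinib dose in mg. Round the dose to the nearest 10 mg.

100 mg

CrCl = (140 − 82) × 51.9 / (72 × 2.46) × 0.85 = 3010.2 / 177.12 × 0.85 ≈ 14.4 mL/min
CrCl ≈ 14 mL/min → bracket < 20 mL/min.
40% of 250 mg = 100 mg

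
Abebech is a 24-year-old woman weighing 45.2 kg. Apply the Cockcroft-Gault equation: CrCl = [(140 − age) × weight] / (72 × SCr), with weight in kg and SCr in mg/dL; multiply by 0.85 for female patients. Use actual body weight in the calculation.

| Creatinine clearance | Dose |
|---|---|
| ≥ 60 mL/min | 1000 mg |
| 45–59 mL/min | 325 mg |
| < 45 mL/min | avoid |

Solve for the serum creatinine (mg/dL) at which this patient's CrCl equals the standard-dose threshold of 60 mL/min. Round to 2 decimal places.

1.03 mg/dL

Standard dose requires CrCl ≥ 60 mL/min.
Set (140 − 24) × 45.2 × 0.85 / (72 × SCr) = 60
SCr = (140 − 24) × 45.2 × 0.85 / (72 × 60) = 1.032 mg/dL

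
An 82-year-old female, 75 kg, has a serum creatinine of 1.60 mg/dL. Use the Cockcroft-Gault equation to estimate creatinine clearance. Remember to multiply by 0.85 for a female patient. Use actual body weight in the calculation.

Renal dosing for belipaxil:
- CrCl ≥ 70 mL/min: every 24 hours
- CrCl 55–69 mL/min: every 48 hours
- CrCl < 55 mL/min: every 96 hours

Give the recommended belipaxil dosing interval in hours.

CrCl = (140 − 82) × 75 / (72 × 1.6) × 0.85 = 4350.0 / 115.20 × 0.85 ≈ 32.1 mL/min
CrCl ≈ 32 mL/min → bracket < 55 mL/min → every 96 hours.

every 96 hours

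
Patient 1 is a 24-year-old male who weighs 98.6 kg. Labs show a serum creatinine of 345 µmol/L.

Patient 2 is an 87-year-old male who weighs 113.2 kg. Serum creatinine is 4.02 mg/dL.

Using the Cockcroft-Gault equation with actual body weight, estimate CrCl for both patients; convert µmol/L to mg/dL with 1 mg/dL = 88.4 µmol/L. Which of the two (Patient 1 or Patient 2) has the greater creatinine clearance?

Patient 1: SCr = 345 / 88.4 = 3.903 mg/dL
Patient 1: CrCl = (140 − 24) × 98.6 / (72 × 3.903) = 11437.6 / 281.02 ≈ 40.7 mL/min
Patient 2: CrCl = (140 − 87) × 113.2 / (72 × 4.02) = 5999.6 / 289.44 ≈ 20.7 mL/min
40.7 vs 20.7 mL/min → Patient 1 is higher.

Patient 1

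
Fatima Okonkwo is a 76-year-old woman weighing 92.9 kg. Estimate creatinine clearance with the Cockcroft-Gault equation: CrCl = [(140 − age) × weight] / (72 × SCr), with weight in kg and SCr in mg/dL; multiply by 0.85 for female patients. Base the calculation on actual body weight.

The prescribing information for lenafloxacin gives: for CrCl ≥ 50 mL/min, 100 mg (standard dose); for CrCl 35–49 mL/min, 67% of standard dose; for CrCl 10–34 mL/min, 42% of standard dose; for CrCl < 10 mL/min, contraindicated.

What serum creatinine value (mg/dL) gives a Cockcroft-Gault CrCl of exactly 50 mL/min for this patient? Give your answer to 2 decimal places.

Standard dose requires CrCl ≥ 50 mL/min.
Set (140 − 76) × 92.9 × 0.85 / (72 × SCr) = 50
SCr = (140 − 76) × 92.9 × 0.85 / (72 × 50) = 1.404 mg/dL

1.40 mg/dL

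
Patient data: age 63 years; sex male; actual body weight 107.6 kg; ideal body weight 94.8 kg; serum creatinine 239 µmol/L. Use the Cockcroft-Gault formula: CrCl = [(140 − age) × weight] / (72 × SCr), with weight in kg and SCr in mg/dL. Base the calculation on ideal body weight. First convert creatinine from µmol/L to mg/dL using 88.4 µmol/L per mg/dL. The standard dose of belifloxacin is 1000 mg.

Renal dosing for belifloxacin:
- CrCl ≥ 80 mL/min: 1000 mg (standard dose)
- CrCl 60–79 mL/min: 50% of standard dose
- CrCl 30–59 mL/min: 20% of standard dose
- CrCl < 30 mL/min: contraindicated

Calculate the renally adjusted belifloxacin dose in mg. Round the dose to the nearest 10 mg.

SCr = 239 / 88.4 = 2.704 mg/dL
CrCl = (140 − 63) × 94.8 / (72 × 2.704) = 7299.6 / 194.69 ≈ 37.5 mL/min
CrCl ≈ 37 mL/min → bracket 30–59 mL/min.
20% of 1000 mg = 200 mg

200 mg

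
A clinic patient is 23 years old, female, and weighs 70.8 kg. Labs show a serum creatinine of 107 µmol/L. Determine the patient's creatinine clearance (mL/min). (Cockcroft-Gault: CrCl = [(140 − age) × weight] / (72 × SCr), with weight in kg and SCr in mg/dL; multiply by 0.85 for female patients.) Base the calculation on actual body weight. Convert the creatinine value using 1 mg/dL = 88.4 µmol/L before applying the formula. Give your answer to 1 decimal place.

SCr = 107 / 88.4 = 1.21 mg/dL
CrCl = (140 − 23) × 70.8 / (72 × 1.21) × 0.85 = 8283.6 / 87.12 × 0.85 ≈ 80.8 mL/min

80.8 mL/min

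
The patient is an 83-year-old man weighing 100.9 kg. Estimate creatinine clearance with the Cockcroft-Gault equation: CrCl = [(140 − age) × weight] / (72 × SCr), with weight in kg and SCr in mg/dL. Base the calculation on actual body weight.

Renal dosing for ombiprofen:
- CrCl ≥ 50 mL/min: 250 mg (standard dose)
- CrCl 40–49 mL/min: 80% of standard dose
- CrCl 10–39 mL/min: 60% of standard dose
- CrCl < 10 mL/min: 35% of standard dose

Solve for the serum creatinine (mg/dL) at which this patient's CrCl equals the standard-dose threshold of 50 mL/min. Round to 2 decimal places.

1.60 mg/dL

Standard dose requires CrCl ≥ 50 mL/min.
Set (140 − 83) × 100.9 / (72 × SCr) = 50
SCr = (140 − 83) × 100.9 / (72 × 50) = 1.598 mg/dL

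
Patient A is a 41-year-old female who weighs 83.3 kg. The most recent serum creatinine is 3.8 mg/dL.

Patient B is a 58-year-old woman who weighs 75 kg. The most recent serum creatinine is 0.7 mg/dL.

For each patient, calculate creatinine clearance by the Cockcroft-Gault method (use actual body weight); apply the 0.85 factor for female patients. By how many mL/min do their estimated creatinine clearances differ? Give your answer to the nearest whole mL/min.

Patient A: CrCl = (140 − 41) × 83.3 / (72 × 3.8) × 0.85 = 8246.7 / 273.60 × 0.85 ≈ 25.6 mL/min
Patient B: CrCl = (140 − 58) × 75 / (72 × 0.7) × 0.85 = 6150.0 / 50.40 × 0.85 ≈ 103.7 mL/min
|25.6 − 103.7| = 78.1 mL/min

78 mL/min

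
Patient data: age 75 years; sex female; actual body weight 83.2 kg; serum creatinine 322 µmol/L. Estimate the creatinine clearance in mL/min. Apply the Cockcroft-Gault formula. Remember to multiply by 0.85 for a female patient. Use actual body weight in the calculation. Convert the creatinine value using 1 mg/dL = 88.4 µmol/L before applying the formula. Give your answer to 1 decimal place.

SCr = 322 / 88.4 = 3.643 mg/dL
CrCl = (140 − 75) × 83.2 / (72 × 3.643) × 0.85 = 5408.0 / 262.30 × 0.85 ≈ 17.5 mL/min

17.5 mL/min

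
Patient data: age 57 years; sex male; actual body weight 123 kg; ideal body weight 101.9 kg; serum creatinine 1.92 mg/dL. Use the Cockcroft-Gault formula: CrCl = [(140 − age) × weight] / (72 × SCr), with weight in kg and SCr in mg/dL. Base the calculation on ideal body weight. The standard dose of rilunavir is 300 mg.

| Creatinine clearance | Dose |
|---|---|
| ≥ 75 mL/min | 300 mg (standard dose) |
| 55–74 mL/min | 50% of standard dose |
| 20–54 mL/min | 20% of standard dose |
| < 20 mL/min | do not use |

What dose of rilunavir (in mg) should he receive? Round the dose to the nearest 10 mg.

CrCl = (140 − 57) × 101.9 / (72 × 1.92) = 8457.7 / 138.24 ≈ 61.2 mL/min
CrCl ≈ 61 mL/min → bracket 55–74 mL/min.
50% of 300 mg = 150 mg

150 mg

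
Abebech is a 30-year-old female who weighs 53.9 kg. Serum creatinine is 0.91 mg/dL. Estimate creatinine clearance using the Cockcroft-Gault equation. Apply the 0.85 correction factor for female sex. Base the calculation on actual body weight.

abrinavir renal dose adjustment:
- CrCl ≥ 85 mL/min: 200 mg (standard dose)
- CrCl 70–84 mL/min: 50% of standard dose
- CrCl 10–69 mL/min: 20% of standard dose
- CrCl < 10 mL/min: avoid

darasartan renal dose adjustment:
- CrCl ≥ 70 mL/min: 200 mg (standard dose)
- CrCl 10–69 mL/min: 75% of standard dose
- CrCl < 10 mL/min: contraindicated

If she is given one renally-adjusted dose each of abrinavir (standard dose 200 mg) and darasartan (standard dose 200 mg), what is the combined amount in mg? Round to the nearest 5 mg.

CrCl = (140 − 30) × 53.9 / (72 × 0.91) × 0.85 = 5929.0 / 65.52 × 0.85 ≈ 76.9 mL/min
CrCl ≈ 77 mL/min.
abrinavir: 70–84 mL/min → 50% of 200 mg = 100 mg.
darasartan: ≥ 70 mL/min → 100% of 200 mg = 200 mg.
Total = 100 + 200 = 300 mg.

300 mg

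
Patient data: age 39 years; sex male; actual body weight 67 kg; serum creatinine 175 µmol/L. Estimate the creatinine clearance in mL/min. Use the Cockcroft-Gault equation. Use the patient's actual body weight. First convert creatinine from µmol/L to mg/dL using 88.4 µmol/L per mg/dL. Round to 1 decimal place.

SCr = 175 / 88.4 = 1.98 mg/dL
CrCl = (140 − 39) × 67 / (72 × 1.98) = 6767.0 / 142.56 ≈ 47.5 mL/min

47.5 mL/min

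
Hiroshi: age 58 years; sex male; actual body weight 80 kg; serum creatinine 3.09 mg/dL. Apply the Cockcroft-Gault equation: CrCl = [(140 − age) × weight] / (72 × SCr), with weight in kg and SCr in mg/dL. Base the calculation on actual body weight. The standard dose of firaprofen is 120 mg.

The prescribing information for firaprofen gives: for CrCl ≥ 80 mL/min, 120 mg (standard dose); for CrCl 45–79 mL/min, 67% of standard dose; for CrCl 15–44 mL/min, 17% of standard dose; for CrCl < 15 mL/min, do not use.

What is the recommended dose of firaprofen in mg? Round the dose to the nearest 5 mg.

CrCl = (140 − 58) × 80 / (72 × 3.09) = 6560.0 / 222.48 ≈ 29.5 mL/min
CrCl ≈ 29 mL/min → bracket 15–44 mL/min.
17% of 120 mg = 20.4 mg → 20 mg

20 mg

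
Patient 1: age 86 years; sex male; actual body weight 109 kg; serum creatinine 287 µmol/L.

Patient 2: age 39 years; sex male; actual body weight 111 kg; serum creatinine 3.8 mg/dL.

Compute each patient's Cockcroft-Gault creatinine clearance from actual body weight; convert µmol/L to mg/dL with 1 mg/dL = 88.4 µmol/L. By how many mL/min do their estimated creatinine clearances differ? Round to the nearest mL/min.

16 mL/min

Patient 1: SCr = 287 / 88.4 = 3.247 mg/dL
Patient 1: CrCl = (140 − 86) × 109 / (72 × 3.247) = 5886.0 / 233.78 ≈ 25.2 mL/min
Patient 2: CrCl = (140 − 39) × 111 / (72 × 3.8) = 11211.0 / 273.60 ≈ 41.0 mL/min
|25.2 − 41.0| = 15.8 mL/min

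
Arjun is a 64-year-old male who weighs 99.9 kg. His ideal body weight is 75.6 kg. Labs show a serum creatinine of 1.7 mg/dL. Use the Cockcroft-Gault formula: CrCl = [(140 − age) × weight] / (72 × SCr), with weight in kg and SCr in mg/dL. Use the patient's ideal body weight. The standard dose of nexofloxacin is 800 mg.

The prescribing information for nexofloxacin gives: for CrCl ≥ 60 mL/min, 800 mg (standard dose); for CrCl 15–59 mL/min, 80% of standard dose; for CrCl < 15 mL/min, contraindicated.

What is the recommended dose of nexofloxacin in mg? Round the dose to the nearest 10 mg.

640 mg

CrCl = (140 − 64) × 75.6 / (72 × 1.7) = 5745.6 / 122.40 ≈ 46.9 mL/min
CrCl ≈ 47 mL/min → bracket 15–59 mL/min.
80% of 800 mg = 640 mg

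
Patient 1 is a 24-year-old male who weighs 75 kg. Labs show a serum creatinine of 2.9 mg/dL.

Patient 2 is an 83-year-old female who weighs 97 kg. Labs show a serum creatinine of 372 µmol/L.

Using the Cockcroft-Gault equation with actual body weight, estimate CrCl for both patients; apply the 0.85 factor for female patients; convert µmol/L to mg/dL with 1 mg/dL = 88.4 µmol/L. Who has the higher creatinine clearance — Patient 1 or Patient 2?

Patient 1: CrCl = (140 − 24) × 75 / (72 × 2.9) = 8700.0 / 208.80 ≈ 41.7 mL/min
Patient 2: SCr = 372 / 88.4 = 4.208 mg/dL
Patient 2: CrCl = (140 − 83) × 97 / (72 × 4.208) × 0.85 = 5529.0 / 302.98 × 0.85 ≈ 15.5 mL/min
41.7 vs 15.5 mL/min → Patient 1 is higher.

Patient 1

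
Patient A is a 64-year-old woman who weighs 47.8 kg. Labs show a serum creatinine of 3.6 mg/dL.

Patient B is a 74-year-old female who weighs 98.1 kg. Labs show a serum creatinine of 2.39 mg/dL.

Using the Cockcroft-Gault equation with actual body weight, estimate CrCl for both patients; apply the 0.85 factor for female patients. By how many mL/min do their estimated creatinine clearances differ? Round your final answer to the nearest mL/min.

20 mL/min

Patient A: CrCl = (140 − 64) × 47.8 / (72 × 3.6) × 0.85 = 3632.8 / 259.20 × 0.85 ≈ 11.9 mL/min
Patient B: CrCl = (140 − 74) × 98.1 / (72 × 2.39) × 0.85 = 6474.6 / 172.08 × 0.85 ≈ 32.0 mL/min
|11.9 − 32.0| = 20.1 mL/min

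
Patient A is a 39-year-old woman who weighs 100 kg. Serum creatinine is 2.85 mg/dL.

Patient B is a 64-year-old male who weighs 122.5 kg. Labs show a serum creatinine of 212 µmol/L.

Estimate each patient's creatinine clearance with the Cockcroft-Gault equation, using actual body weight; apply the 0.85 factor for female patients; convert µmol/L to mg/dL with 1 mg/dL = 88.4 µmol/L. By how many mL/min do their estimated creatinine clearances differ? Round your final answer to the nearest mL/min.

12 mL/min

Patient A: CrCl = (140 − 39) × 100 / (72 × 2.85) × 0.85 = 10100.0 / 205.20 × 0.85 ≈ 41.8 mL/min
Patient B: SCr = 212 / 88.4 = 2.398 mg/dL
Patient B: CrCl = (140 − 64) × 122.5 / (72 × 2.398) = 9310.0 / 172.66 ≈ 53.9 mL/min
|41.8 − 53.9| = 12.1 mL/min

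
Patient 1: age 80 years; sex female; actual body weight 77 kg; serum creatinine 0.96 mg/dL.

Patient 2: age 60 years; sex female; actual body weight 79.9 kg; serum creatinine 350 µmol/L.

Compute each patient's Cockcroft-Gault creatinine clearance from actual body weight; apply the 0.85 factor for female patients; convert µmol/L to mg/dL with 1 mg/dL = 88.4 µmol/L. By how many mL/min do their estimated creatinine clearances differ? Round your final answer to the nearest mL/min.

Patient 1: CrCl = (140 − 80) × 77 / (72 × 0.96) × 0.85 = 4620.0 / 69.12 × 0.85 ≈ 56.8 mL/min
Patient 2: SCr = 350 / 88.4 = 3.959 mg/dL
Patient 2: CrCl = (140 − 60) × 79.9 / (72 × 3.959) × 0.85 = 6392.0 / 285.05 × 0.85 ≈ 19.1 mL/min
|56.8 − 19.1| = 37.7 mL/min

38 mL/min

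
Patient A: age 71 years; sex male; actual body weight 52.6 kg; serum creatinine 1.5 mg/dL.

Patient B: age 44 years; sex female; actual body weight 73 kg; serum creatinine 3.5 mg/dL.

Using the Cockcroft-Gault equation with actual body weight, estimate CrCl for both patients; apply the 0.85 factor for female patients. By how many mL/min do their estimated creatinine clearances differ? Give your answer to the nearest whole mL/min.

Patient A: CrCl = (140 − 71) × 52.6 / (72 × 1.5) = 3629.4 / 108.00 ≈ 33.6 mL/min
Patient B: CrCl = (140 − 44) × 73 / (72 × 3.5) × 0.85 = 7008.0 / 252.00 × 0.85 ≈ 23.6 mL/min
|33.6 − 23.6| = 10.0 mL/min

10 mL/min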